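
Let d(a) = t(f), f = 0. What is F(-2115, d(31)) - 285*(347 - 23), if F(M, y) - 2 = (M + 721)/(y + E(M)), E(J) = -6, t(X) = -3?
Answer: -829648/9 ≈ -92183.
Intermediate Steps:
d(a) = -3
F(M, y) = 2 + (721 + M)/(-6 + y) (F(M, y) = 2 + (M + 721)/(y - 6) = 2 + (721 + M)/(-6 + y))
F(-2115, d(31)) - 285*(347 - 23) = (709 - 2115 + 2*(-3))/(-6 - 3) - 285*(347 - 23) = (709 - 2115 - 6)/(-9) - 285*324 = -⅑*(-1412) - 92340 = 1412/9 - 92340 = -829648/9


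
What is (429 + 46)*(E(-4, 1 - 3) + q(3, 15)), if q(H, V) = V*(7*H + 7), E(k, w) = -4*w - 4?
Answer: 201400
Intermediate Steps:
E(k, w) = -4 - 4*w
q(H, V) = V*(7 + 7*H)
(429 + 46)*(E(-4, 1 - 3) + q(3, 15)) = (429 + 46)*((-4 - 4*(1 - 3)) + 7*15*(1 + 3)) = 475*((-4 - 4*(-2)) + 7*15*4) = 475*((-4 + 8) + 420) = 475*(4 + 420) = 475*424 = 201400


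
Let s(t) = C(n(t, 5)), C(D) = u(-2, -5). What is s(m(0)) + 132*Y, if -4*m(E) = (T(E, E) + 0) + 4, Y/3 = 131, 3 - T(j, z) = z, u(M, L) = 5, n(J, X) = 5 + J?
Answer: 51881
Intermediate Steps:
T(j, z) = 3 - z
Y = 393 (Y = 3*131 = 393)
C(D) = 5
m(E) = -7/4 + E/4 (m(E) = -(((3 - E) + 0) + 4)/4 = -((3 - E) + 4)/4 = -(7 - E)/4 = -7/4 + E/4)
s(t) = 5
s(m(0)) + 132*Y = 5 + 132*393 = 5 + 51876 = 51881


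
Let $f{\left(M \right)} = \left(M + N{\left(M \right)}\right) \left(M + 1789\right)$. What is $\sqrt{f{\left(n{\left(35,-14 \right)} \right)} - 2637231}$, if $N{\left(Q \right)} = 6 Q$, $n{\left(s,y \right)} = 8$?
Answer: $i \sqrt{2536599} \approx 1592.7 i$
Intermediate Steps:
$f{\left(M \right)} = 7 M \left(1789 + M\right)$ ($f{\left(M \right)} = \left(M + 6 M\right) \left(M + 1789\right) = 7 M \left(1789 + M\right)$)
$\sqrt{f{\left(n{\left(35,-14 \right)} \right)} - 2637231} = \sqrt{7 \cdot 8 \left(1789 + 8\right) - 2637231} = \sqrt{7 \cdot 8 \cdot 1797 - 2637231} = \sqrt{100632 - 2637231} = \sqrt{-2536599} = i \sqrt{2536599}$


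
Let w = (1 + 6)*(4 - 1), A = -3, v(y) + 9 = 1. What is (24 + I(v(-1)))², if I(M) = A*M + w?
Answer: 4761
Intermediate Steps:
v(y) = -8 (v(y) = -9 + 1 = -8)
w = 21 (w = 7*3 = 21)
I(M) = 21 - 3*M (I(M) = -3*M + 21 = 21 - 3*M)
(24 + I(v(-1)))² = (24 + (21 - 3*(-8)))² = (24 + (21 + 24))² = (24 + 45)² = 69² = 4761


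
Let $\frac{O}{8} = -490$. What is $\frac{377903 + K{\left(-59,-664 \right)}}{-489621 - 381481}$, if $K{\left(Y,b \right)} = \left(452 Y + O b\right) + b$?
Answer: $- \frac{2953451}{871102} \approx -3.3905$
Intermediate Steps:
$O = -3920$ ($O = 8 \left(-490\right) = -3920$)
$K{\left(Y,b \right)} = - 3919 b + 452 Y$ ($K{\left(Y,b \right)} = \left(452 Y - 3920 b\right) + b = \left(- 3920 b + 452 Y\right) + b = - 3919 b + 452 Y$)
$\frac{377903 + K{\left(-59,-664 \right)}}{-489621 - 381481} = \frac{377903 + \left(\left(-3919\right) \left(-664\right) + 452 \left(-59\right)\right)}{-489621 - 381481} = \frac{377903 + \left(2602216 - 26668\right)}{-871102} = \left(377903 + 2575548\right) \left(- \frac{1}{871102}\right) = 2953451 \left(- \frac{1}{871102}\right) = - \frac{2953451}{871102}$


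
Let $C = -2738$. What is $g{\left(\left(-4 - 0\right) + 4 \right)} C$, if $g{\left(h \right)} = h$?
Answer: $0$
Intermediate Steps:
$g{\left(\left(-4 - 0\right) + 4 \right)} C = \left(\left(-4 - 0\right) + 4\right) \left(-2738\right) = \left(\left(-4 + 0\right) + 4\right) \left(-2738\right) = \left(-4 + 4\right) \left(-2738\right) = 0 \left(-2738\right) = 0$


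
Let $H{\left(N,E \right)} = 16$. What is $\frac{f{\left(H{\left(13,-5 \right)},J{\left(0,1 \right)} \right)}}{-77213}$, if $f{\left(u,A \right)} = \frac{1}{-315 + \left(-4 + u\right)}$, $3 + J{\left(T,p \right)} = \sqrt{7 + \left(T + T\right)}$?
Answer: $\frac{1}{23395539} \approx 4.2743 \cdot 10^{-8}$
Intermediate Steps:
$J{\left(T,p \right)} = -3 + \sqrt{7 + 2 T}$ ($J{\left(T,p \right)} = -3 + \sqrt{7 + \left(T + T\right)} = -3 + \sqrt{7 + 2 T}$)
$f{\left(u,A \right)} = \frac{1}{-319 + u}$
$\frac{f{\left(H{\left(13,-5 \right)},J{\left(0,1 \right)} \right)}}{-77213} = \frac{1}{\left(-319 + 16\right) \left(-77213\right)} = \frac{1}{-303} \left(- \frac{1}{77213}\right) = \left(- \frac{1}{303}\right) \left(- \frac{1}{77213}\right) = \frac{1}{23395539}$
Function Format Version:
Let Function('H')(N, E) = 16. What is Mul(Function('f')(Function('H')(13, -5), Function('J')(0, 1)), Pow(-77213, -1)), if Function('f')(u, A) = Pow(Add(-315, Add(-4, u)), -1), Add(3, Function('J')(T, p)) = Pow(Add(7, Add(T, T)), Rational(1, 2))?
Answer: Rational(1, 23395539) ≈ 4.2743e-8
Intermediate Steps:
Function('J')(T, p) = Add(-3, Pow(Add(7, Mul(2, T)), Rational(1, 2))) (Function('J')(T, p) = Add(-3, Pow(Add(7, Add(T, T)), Rational(1, 2))) = Add(-3, Pow(Add(7, Mul(2, T)), Rational(1, 2))))
Function('f')(u, A) = Pow(Add(-319, u), -1)
Mul(Function('f')(Function('H')(13, -5), Function('J')(0, 1)), Pow(-77213, -1)) = Mul(Pow(Add(-319, 16), -1), Pow(-77213, -1)) = Mul(Pow(-303, -1), Rational(-1, 77213)) = Mul(Rational(-1, 303), Rational(-1, 77213)) = Rational(1, 23395539)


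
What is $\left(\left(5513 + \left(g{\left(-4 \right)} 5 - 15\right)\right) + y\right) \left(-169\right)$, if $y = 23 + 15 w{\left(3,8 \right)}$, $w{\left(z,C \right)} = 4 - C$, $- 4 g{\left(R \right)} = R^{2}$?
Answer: $-919529$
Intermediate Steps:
$g{\left(R \right)} = - \frac{R^{2}}{4}$
$y = -37$ ($y = 23 + 15 \left(4 - 8\right) = 23 + 15 \left(-4\right) = 23 - 60 = -37$)
$\left(\left(5513 + \left(g{\left(-4 \right)} 5 - 15\right)\right) + y\right) \left(-169\right) = \left(\left(5513 + \left(- \frac{\left(-4\right)^{2}}{4} \cdot 5 - 15\right)\right) - 37\right) \left(-169\right) = \left(\left(5513 + \left(\left(- \frac{1}{4}\right) 16 \cdot 5 - 15\right)\right) - 37\right) \left(-169\right) = \left(\left(5513 - 35\right) - 37\right) \left(-169\right) = \left(5478 - 37\right) \left(-169\right) = 5441 \left(-169\right) = -919529$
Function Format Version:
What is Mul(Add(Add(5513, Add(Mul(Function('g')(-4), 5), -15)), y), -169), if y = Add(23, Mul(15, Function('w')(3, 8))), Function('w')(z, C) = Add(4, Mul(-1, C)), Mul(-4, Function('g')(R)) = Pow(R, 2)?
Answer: -919529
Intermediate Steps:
Function('g')(R) = Mul(Rational(-1, 4), Pow(R, 2))
y = -37 (y = Add(23, Mul(15, Add(4, Mul(-1, 8)))) = Add(23, Mul(15, Add(4, -8))) = Add(23, Mul(15, -4)) = Add(23, -60) = -37)
Mul(Add(Add(5513, Add(Mul(Function('g')(-4), 5), -15)), y), -169) = Mul(Add(Add(5513, Add(Mul(Mul(Rational(-1, 4), Pow(-4, 2)), 5), -15)), -37), -169) = Mul(Add(Add(5513, Add(Mul(Mul(Rational(-1, 4), 16), 5), -15)), -37), -169) = Mul(Add(Add(5513, Add(Mul(-4, 5), -15)), -37), -169) = Mul(Add(Add(5513, Add(-20, -15)), -37), -169) = Mul(Add(Add(5513, -35), -37), -169) = Mul(Add(5478, -37), -169) = Mul(5441, -169) = -919529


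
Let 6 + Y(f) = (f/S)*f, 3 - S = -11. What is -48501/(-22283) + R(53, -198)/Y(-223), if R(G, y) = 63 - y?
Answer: 2489254227/1106239535 ≈ 2.2502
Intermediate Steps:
S = 14 (S = 3 - 1*(-11) = 3 + 11 = 14)
Y(f) = -6 + f**2/14 (Y(f) = -6 + (f/14)*f = -6 + f**2/14)
-48501/(-22283) + R(53, -198)/Y(-223) = -48501/(-22283) + (63 - 1*(-198))/(-6 + (1/14)*(-223)**2) = -48501*(-1/22283) + (63 + 198)/(-6 + (1/14)*49729) = 48501/22283 + 261/(-6 + 49729/14) = 48501/22283 + 261/(49645/14) = 48501/22283 + 261*(14/49645) = 48501/22283 + 3654/49645 = 2489254227/1106239535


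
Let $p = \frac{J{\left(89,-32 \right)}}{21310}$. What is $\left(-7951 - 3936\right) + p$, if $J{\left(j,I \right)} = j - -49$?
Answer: $- \frac{126655916}{10655} \approx -11887.0$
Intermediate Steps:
$J{\left(j,I \right)} = 49 + j$ ($J{\left(j,I \right)} = j + 49 = 49 + j$)
$p = \frac{69}{10655}$ ($p = \frac{49 + 89}{21310} = 138 \cdot \frac{1}{21310} = \frac{69}{10655} \approx 0.0064758$)
$\left(-7951 - 3936\right) + p = \left(-7951 - 3936\right) + \frac{69}{10655} = -11887 + \frac{69}{10655} = - \frac{126655916}{10655}$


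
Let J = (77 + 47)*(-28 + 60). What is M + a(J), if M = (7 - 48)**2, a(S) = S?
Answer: 5649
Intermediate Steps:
J = 3968 (J = 124*32 = 3968)
M = 1681 (M = (-41)**2 = 1681)
M + a(J) = 1681 + 3968 = 5649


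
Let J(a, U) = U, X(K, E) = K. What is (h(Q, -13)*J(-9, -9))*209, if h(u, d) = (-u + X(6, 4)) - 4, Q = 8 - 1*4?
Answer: 3762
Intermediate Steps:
Q = 4 (Q = 8 - 4 = 4)
h(u, d) = 2 - u (h(u, d) = (-u + 6) - 4 = (6 - u) - 4 = 2 - u)
(h(Q, -13)*J(-9, -9))*209 = ((2 - 1*4)*(-9))*209 = ((2 - 4)*(-9))*209 = -2*(-9)*209 = 18*209 = 3762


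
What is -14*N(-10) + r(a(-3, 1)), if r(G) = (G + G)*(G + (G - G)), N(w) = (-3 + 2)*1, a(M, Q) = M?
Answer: 32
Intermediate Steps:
N(w) = -1 (N(w) = -1*1 = -1)
r(G) = 2*G**2 (r(G) = (2*G)*(G + 0) = (2*G)*G = 2*G**2)
-14*N(-10) + r(a(-3, 1)) = -14*(-1) + 2*(-3)**2 = 14 + 2*9 = 14 + 18 = 32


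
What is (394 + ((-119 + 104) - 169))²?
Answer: 44100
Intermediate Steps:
(394 + ((-119 + 104) - 169))² = (394 + (-15 - 169))² = (394 - 184)² = 210² = 44100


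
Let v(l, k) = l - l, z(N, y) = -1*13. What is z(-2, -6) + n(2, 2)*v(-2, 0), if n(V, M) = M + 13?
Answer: -13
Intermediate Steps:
z(N, y) = -13
n(V, M) = 13 + M
v(l, k) = 0
z(-2, -6) + n(2, 2)*v(-2, 0) = -13 + (13 + 2)*0 = -13 + 15*0 = -13 + 0 = -13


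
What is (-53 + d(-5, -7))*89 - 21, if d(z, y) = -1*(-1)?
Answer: -4649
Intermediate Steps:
d(z, y) = 1
(-53 + d(-5, -7))*89 - 21 = (-53 + 1)*89 - 21 = -52*89 - 21 = -4628 - 21 = -4649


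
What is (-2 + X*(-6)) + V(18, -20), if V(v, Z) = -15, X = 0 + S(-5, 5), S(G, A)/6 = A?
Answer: -197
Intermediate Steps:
S(G, A) = 6*A
X = 30 (X = 0 + 6*5 = 0 + 30 = 30)
(-2 + X*(-6)) + V(18, -20) = (-2 + 30*(-6)) - 15 = (-2 - 180) - 15 = -182 - 15 = -197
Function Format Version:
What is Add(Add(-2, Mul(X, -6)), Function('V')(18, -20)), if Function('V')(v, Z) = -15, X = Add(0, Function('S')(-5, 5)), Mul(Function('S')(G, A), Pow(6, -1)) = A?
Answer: -197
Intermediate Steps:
Function('S')(G, A) = Mul(6, A)
X = 30 (X = Add(0, Mul(6, 5)) = Add(0, 30) = 30)
Add(Add(-2, Mul(X, -6)), Function('V')(18, -20)) = Add(Add(-2, Mul(30, -6)), -15) = Add(Add(-2, -180), -15) = Add(-182, -15) = -197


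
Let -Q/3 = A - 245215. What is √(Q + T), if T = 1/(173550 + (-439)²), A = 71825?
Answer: √69783117885411241/366271 ≈ 721.23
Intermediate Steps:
Q = 520170 (Q = -3*(71825 - 245215) = -3*(-173390) = 520170)
T = 1/366271 (T = 1/(173550 + 192721) = 1/366271 ≈ 2.7302e-6)
√(Q + T) = √(520170 + 1/366271) = √(190523186071/366271) = √69783117885411241/366271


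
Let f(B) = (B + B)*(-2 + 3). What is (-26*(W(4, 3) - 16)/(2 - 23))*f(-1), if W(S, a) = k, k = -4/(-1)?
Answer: 208/7 ≈ 29.714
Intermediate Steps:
k = 4 (k = -4*(-1) = 4)
W(S, a) = 4
f(B) = 2*B (f(B) = (2*B)*1 = 2*B)
(-26*(W(4, 3) - 16)/(2 - 23))*f(-1) = (-26*(4 - 16)/(2 - 23))*(2*(-1)) = -(-312)/(-21)*(-2) = -(-312)*(-1)/21*(-2) = -26*4/7*(-2) = -104/7*(-2) = 208/7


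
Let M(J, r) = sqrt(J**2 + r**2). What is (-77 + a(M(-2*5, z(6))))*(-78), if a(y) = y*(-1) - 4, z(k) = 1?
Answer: 6318 + 78*sqrt(101) ≈ 7101.9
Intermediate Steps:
a(y) = -4 - y (a(y) = -y - 4 = -4 - y)
(-77 + a(M(-2*5, z(6))))*(-78) = (-77 + (-4 - sqrt((-2*5)**2 + 1**2)))*(-78) = (-77 + (-4 - sqrt((-10)**2 + 1)))*(-78) = (-77 + (-4 - sqrt(100 + 1)))*(-78) = (-77 + (-4 - sqrt(101)))*(-78) = (-81 - sqrt(101))*(-78) = 6318 + 78*sqrt(101)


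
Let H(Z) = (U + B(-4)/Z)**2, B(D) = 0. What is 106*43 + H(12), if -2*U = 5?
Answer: 18257/4 ≈ 4564.3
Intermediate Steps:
U = -5/2 (U = -1/2*5 = -5/2 ≈ -2.5000)
H(Z) = 25/4 (H(Z) = (-5/2 + 0/Z)**2 = (-5/2 + 0)**2 = (-5/2)**2 = 25/4)
106*43 + H(12) = 106*43 + 25/4 = 4558 + 25/4 = 18257/4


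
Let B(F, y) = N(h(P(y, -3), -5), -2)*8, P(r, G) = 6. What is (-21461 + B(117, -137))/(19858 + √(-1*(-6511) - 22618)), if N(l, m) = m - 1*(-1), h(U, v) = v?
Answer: -426331402/394356271 + 21469*I*√16107/394356271 ≈ -1.0811 + 0.0069092*I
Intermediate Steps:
N(l, m) = 1 + m (N(l, m) = m + 1 = 1 + m)
B(F, y) = -8 (B(F, y) = (1 - 2)*8 = -1*8 = -8)
(-21461 + B(117, -137))/(19858 + √(-1*(-6511) - 22618)) = (-21461 - 8)/(19858 + √(-1*(-6511) - 22618)) = -21469/(19858 + √(6511 - 22618)) = -21469/(19858 + √(-16107)) = -21469/(19858 + I*√16107)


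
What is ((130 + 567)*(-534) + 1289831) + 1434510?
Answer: 2352143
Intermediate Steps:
((130 + 567)*(-534) + 1289831) + 1434510 = (697*(-534) + 1289831) + 1434510 = (-372198 + 1289831) + 1434510 = 917633 + 1434510 = 2352143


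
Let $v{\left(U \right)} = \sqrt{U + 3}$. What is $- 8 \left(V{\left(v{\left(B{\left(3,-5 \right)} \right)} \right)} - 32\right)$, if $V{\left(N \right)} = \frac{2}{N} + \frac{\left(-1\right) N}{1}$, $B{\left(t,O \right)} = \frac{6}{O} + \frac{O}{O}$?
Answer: $256 + \frac{16 \sqrt{70}}{35} \approx 259.82$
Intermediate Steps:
$B{\left(t,O \right)} = 1 + \frac{6}{O}$ ($B{\left(t,O \right)} = \frac{6}{O} + 1 = 1 + \frac{6}{O}$)
$v{\left(U \right)} = \sqrt{3 + U}$
$V{\left(N \right)} = - N + \frac{2}{N}$ ($V{\left(N \right)} = \frac{2}{N} + - N 1 = \frac{2}{N} - N = - N + \frac{2}{N}$)
$- 8 \left(V{\left(v{\left(B{\left(3,-5 \right)} \right)} \right)} - 32\right) = - 8 \left(\left(- \sqrt{3 + \frac{6 - 5}{-5}} + \frac{2}{\sqrt{3 + \frac{6 - 5}{-5}}}\right) - 32\right) = - 8 \left(\left(- \sqrt{3 - \frac{1}{5}} + \frac{2}{\sqrt{3 - \frac{1}{5}}}\right) - 32\right) = - 8 \left(\left(- \sqrt{\frac{14}{5}} + \frac{2}{\sqrt{\frac{14}{5}}}\right) - 32\right) = - 8 \left(\left(- \frac{\sqrt{70}}{5} + \frac{2}{\frac{1}{5} \sqrt{70}}\right) - 32\right) = - 8 \left(\left(- \frac{\sqrt{70}}{5} + 2 \frac{\sqrt{70}}{14}\right) - 32\right) = - 8 \left(\left(- \frac{\sqrt{70}}{5} + \frac{\sqrt{70}}{7}\right) - 32\right) = - 8 \left(- \frac{2 \sqrt{70}}{35} - 32\right) = - 8 \left(-32 - \frac{2 \sqrt{70}}{35}\right) = 256 + \frac{16 \sqrt{70}}{35}$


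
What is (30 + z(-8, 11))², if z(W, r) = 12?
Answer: 1764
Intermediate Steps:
(30 + z(-8, 11))² = (30 + 12)² = 42² = 1764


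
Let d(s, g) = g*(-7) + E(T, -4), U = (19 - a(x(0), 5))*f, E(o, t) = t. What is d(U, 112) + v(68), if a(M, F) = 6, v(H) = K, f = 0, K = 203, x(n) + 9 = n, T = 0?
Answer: -585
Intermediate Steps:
x(n) = -9 + n
v(H) = 203
U = 0 (U = (19 - 1*6)*0 = (19 - 6)*0 = 13*0 = 0)
d(s, g) = -4 - 7*g (d(s, g) = g*(-7) - 4 = -7*g - 4 = -4 - 7*g)
d(U, 112) + v(68) = (-4 - 7*112) + 203 = (-4 - 784) + 203 = -788 + 203 = -585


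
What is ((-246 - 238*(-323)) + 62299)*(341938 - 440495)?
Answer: -13692228339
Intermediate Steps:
((-246 - 238*(-323)) + 62299)*(341938 - 440495) = ((-246 + 76874) + 62299)*(-98557) = (76628 + 62299)*(-98557) = 138927*(-98557) = -13692228339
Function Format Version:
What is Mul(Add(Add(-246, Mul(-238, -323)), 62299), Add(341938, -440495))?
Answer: -13692228339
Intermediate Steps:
Mul(Add(Add(-246, Mul(-238, -323)), 62299), Add(341938, -440495)) = Mul(Add(Add(-246, 76874), 62299), -98557) = Mul(Add(76628, 62299), -98557) = Mul(138927, -98557) = -13692228339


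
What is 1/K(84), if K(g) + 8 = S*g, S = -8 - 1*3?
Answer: -1/932 ≈ -0.0010730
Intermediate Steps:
S = -11 (S = -8 - 3 = -11)
K(g) = -8 - 11*g
1/K(84) = 1/(-8 - 11*84) = 1/(-8 - 924) = 1/(-932) = -1/932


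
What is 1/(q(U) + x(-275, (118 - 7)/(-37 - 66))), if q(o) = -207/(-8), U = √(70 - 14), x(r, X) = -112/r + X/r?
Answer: 226600/5956451 ≈ 0.038043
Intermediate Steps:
U = 2*√14 (U = √56 = 2*√14 ≈ 7.4833)
q(o) = 207/8 (q(o) = -207*(-⅛) = 207/8)
1/(q(U) + x(-275, (118 - 7)/(-37 - 66))) = 1/(207/8 + (-112 + (118 - 7)/(-37 - 66))/(-275)) = 1/(207/8 - (-112 + 111/(-103))/275) = 1/(207/8 - (-112 + 111*(-1/103))/275) = 1/(207/8 - (-112 - 111/103)/275) = 1/(207/8 - 1/275*(-11647/103)) = 1/(207/8 + 11647/28325) = 1/(5956451/226600) = 226600/5956451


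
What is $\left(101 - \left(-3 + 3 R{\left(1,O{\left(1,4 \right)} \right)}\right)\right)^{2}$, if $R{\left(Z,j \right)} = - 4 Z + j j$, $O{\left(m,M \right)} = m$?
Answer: $12769$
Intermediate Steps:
$R{\left(Z,j \right)} = j^{2} - 4 Z$ ($R{\left(Z,j \right)} = - 4 Z + j^{2} = j^{2} - 4 Z$)
$\left(101 - \left(-3 + 3 R{\left(1,O{\left(1,4 \right)} \right)}\right)\right)^{2} = \left(101 - \left(-3 + 3 \left(1^{2} - 4\right)\right)\right)^{2} = \left(101 - \left(-3 + 3 \left(1 - 4\right)\right)\right)^{2} = \left(101 + \left(3 - -9\right)\right)^{2} = \left(101 + \left(3 + 9\right)\right)^{2} = \left(101 + 12\right)^{2} = 113^{2} = 12769$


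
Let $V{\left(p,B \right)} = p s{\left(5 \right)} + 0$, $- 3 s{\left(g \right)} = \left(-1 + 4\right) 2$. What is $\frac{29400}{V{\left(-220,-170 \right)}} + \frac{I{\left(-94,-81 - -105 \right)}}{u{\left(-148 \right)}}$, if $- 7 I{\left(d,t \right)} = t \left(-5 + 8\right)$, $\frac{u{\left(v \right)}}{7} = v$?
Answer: $\frac{1332753}{19943} \approx 66.828$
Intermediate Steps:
$u{\left(v \right)} = 7 v$
$I{\left(d,t \right)} = - \frac{3 t}{7}$ ($I{\left(d,t \right)} = - \frac{t \left(-5 + 8\right)}{7} = - \frac{t 3}{7} = - \frac{3 t}{7}$)
$s{\left(g \right)} = -2$ ($s{\left(g \right)} = - \frac{\left(-1 + 4\right) 2}{3} = - \frac{3 \cdot 2}{3} = \left(- \frac{1}{3}\right) 6 = -2$)
$V{\left(p,B \right)} = - 2 p$ ($V{\left(p,B \right)} = p \left(-2\right) + 0 = - 2 p + 0 = - 2 p$)
$\frac{29400}{V{\left(-220,-170 \right)}} + \frac{I{\left(-94,-81 - -105 \right)}}{u{\left(-148 \right)}} = \frac{29400}{\left(-2\right) \left(-220\right)} + \frac{\left(- \frac{3}{7}\right) \left(-81 - -105\right)}{7 \left(-148\right)} = \frac{29400}{440} + \frac{\left(- \frac{3}{7}\right) \left(-81 + 105\right)}{-1036} = 29400 \cdot \frac{1}{440} + \left(- \frac{3}{7}\right) 24 \left(- \frac{1}{1036}\right) = \frac{735}{11} - - \frac{18}{1813} = \frac{735}{11} + \frac{18}{1813} = \frac{1332753}{19943}$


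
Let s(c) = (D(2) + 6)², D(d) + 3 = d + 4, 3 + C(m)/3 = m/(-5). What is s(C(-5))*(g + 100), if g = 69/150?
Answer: 406863/50 ≈ 8137.3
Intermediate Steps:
g = 23/50 (g = 69*(1/150) = 23/50 ≈ 0.46000)
C(m) = -9 - 3*m/5 (C(m) = -9 + 3*(m/(-5)) = -9 + 3*(m*(-⅕)) = -9 + 3*(-m/5) = -9 - 3*m/5)
D(d) = 1 + d (D(d) = -3 + (d + 4) = -3 + (4 + d) = 1 + d)
s(c) = 81 (s(c) = ((1 + 2) + 6)² = (3 + 6)² = 9² = 81)
s(C(-5))*(g + 100) = 81*(23/50 + 100) = 81*(5023/50) = 406863/50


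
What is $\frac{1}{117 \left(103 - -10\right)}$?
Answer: $\frac{1}{13221} \approx 7.5637 \cdot 10^{-5}$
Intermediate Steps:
$\frac{1}{117 \left(103 - -10\right)} = \frac{1}{117 \left(103 + \left(-12 + 22\right)\right)} = \frac{1}{117 \left(103 + 10\right)} = \frac{1}{117 \cdot 113} = \frac{1}{13221}$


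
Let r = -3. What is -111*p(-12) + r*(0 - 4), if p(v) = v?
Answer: 1344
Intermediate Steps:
-111*p(-12) + r*(0 - 4) = -111*(-12) - 3*(0 - 4) = 1332 - 3*(-4) = 1332 + 12 = 1344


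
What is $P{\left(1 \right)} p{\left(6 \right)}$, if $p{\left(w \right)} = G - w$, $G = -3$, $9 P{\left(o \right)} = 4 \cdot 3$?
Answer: $-12$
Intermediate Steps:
$P{\left(o \right)} = \frac{4}{3}$ ($P{\left(o \right)} = \frac{4 \cdot 3}{9} = \frac{1}{9} \cdot 12 = \frac{4}{3}$)
$p{\left(w \right)} = -3 - w$
$P{\left(1 \right)} p{\left(6 \right)} = \frac{4 \left(-3 - 6\right)}{3} = \frac{4}{3} \left(-9\right) = -12$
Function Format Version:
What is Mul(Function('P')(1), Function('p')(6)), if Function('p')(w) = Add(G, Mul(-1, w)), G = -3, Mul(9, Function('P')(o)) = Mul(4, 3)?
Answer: -12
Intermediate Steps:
Function('P')(o) = Rational(4, 3) (Function('P')(o) = Mul(Rational(1, 9), Mul(4, 3)) = Mul(Rational(1, 9), 12) = Rational(4, 3))
Function('p')(w) = Add(-3, Mul(-1, w))
Mul(Function('P')(1), Function('p')(6)) = Mul(Rational(4, 3), Add(-3, Mul(-1, 6))) = Mul(Rational(4, 3), Add(-3, -6)) = Mul(Rational(4, 3), -9) = -12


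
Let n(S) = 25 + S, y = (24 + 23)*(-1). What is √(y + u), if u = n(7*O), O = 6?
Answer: 2*√5 ≈ 4.4721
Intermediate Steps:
y = -47 (y = 47*(-1) = -47)
u = 67 (u = 25 + 7*6 = 25 + 42 = 67)
√(y + u) = √(-47 + 67) = √20 = 2*√5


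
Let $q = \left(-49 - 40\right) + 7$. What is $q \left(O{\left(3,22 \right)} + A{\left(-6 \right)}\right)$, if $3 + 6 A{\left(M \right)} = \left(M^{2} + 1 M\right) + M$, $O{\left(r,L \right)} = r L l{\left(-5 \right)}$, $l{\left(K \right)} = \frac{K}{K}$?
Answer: $-5699$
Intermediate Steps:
$l{\left(K \right)} = 1$
$O{\left(r,L \right)} = L r$ ($O{\left(r,L \right)} = r L 1 = L r 1 = L r$)
$A{\left(M \right)} = - \frac{1}{2} + \frac{M}{3} + \frac{M^{2}}{6}$ ($A{\left(M \right)} = - \frac{1}{2} + \frac{\left(M^{2} + 1 M\right) + M}{6} = - \frac{1}{2} + \frac{\left(M^{2} + M\right) + M}{6} = - \frac{1}{2} + \frac{\left(M + M^{2}\right) + M}{6} = - \frac{1}{2} + \frac{M^{2} + 2 M}{6} = - \frac{1}{2} + \left(\frac{M}{3} + \frac{M^{2}}{6}\right) = - \frac{1}{2} + \frac{M}{3} + \frac{M^{2}}{6}$)
$q = -82$ ($q = -89 + 7 = -82$)
$q \left(O{\left(3,22 \right)} + A{\left(-6 \right)}\right) = - 82 \left(22 \cdot 3 + \left(- \frac{1}{2} + \frac{1}{3} \left(-6\right) + \frac{\left(-6\right)^{2}}{6}\right)\right) = - 82 \left(66 - - \frac{7}{2}\right) = - 82 \left(66 + \frac{7}{2}\right) = \left(-82\right) \frac{139}{2} = -5699$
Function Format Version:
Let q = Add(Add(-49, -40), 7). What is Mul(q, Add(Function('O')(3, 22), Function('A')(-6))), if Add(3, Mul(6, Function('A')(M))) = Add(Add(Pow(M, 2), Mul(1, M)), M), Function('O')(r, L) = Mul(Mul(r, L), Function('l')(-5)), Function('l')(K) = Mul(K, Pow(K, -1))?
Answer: -5699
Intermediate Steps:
Function('l')(K) = 1
Function('O')(r, L) = Mul(L, r) (Function('O')(r, L) = Mul(Mul(r, L), 1) = Mul(Mul(L, r), 1) = Mul(L, r))
Function('A')(M) = Add(Rational(-1, 2), Mul(Rational(1, 3), M), Mul(Rational(1, 6), Pow(M, 2))) (Function('A')(M) = Add(Rational(-1, 2), Mul(Rational(1, 6), Add(Add(Pow(M, 2), Mul(1, M)), M))) = Add(Rational(-1, 2), Mul(Rational(1, 6), Add(Add(Pow(M, 2), M), M))) = Add(Rational(-1, 2), Mul(Rational(1, 6), Add(Add(M, Pow(M, 2)), M))) = Add(Rational(-1, 2), Mul(Rational(1, 6), Add(Pow(M, 2), Mul(2, M)))) = Add(Rational(-1, 2), Add(Mul(Rational(1, 3), M), Mul(Rational(1, 6), Pow(M, 2)))) = Add(Rational(-1, 2), Mul(Rational(1, 3), M), Mul(Rational(1, 6), Pow(M, 2))))
q = -82 (q = Add(-89, 7) = -82)
Mul(q, Add(Function('O')(3, 22), Function('A')(-6))) = Mul(-82, Add(Mul(22, 3), Add(Rational(-1, 2), Mul(Rational(1, 3), -6), Mul(Rational(1, 6), Pow(-6, 2))))) = Mul(-82, Add(66, Add(Rational(-1, 2), -2, Mul(Rational(1, 6), 36)))) = Mul(-82, Add(66, Add(Rational(-1, 2), -2, 6))) = Mul(-82, Add(66, Rational(7, 2))) = Mul(-82, Rational(139, 2)) = -5699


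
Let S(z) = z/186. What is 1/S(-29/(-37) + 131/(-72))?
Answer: -15984/89 ≈ -179.60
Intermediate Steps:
S(z) = z/186 (S(z) = z*(1/186) = z/186)
1/S(-29/(-37) + 131/(-72)) = 1/((-29/(-37) + 131/(-72))/186) = 1/((-29*(-1/37) + 131*(-1/72))/186) = 1/((29/37 - 131/72)/186) = 1/((1/186)*(-2759/2664)) = 1/(-89/15984) = -15984/89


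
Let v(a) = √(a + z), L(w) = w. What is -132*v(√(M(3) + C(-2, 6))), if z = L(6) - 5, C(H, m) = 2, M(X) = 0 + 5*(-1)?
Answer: -132*√(1 + I*√3) ≈ -161.67 - 93.338*I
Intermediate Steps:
M(X) = -5 (M(X) = 0 - 5 = -5)
z = 1 (z = 6 - 5 = 1)
v(a) = √(1 + a) (v(a) = √(a + 1) = √(1 + a))
-132*v(√(M(3) + C(-2, 6))) = -132*√(1 + √(-5 + 2)) = -132*√(1 + √(-3)) = -132*√(1 + I*√3)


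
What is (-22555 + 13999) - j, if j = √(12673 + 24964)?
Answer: -8556 - √37637 ≈ -8750.0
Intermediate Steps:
j = √37637 ≈ 194.00
(-22555 + 13999) - j = (-22555 + 13999) - √37637 = -8556 - √37637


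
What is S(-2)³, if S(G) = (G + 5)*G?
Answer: -216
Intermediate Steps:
S(G) = G*(5 + G) (S(G) = (5 + G)*G = G*(5 + G))
S(-2)³ = (-2*(5 - 2))³ = (-2*3)³ = (-6)³ = -216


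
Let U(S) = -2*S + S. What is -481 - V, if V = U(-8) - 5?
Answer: -484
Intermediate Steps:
U(S) = -S
V = 3 (V = -1*(-8) - 5 = 8 - 5 = 3)
-481 - V = -481 - 1*3 = -481 - 3 = -484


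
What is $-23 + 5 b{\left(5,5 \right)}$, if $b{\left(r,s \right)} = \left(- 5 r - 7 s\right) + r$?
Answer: $-298$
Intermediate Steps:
$b{\left(r,s \right)} = - 7 s - 4 r$ ($b{\left(r,s \right)} = \left(- 7 s - 5 r\right) + r = - 7 s - 4 r$)
$-23 + 5 b{\left(5,5 \right)} = -23 + 5 \left(\left(-7\right) 5 - 20\right) = -23 + 5 \left(-35 - 20\right) = -23 + 5 \left(-55\right) = -23 - 275 = -298$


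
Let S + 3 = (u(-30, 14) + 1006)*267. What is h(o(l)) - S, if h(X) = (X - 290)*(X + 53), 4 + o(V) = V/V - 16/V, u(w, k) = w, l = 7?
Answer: -13459239/49 ≈ -2.7468e+5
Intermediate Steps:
o(V) = -3 - 16/V (o(V) = -4 + (V/V - 16/V) = -4 + (1 - 16/V) = -3 - 16/V)
h(X) = (-290 + X)*(53 + X)
S = 260589 (S = -3 + (-30 + 1006)*267 = -3 + 976*267 = -3 + 260592 = 260589)
h(o(l)) - S = (-15370 + (-3 - 16/7)² - 237*(-3 - 16/7)) - 1*260589 = (-15370 + (-3 - 16*⅐)² - 237*(-3 - 16*⅐)) - 260589 = (-15370 + (-3 - 16/7)² - 237*(-3 - 16/7)) - 260589 = (-15370 + (-37/7)² - 237*(-37/7)) - 260589 = (-15370 + 1369/49 + 8769/7) - 260589 = -690378/49 - 260589 = -13459239/49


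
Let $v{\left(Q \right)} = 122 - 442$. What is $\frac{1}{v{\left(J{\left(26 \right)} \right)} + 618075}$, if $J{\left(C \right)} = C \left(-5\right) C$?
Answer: $\frac{1}{617755} \approx 1.6188 \cdot 10^{-6}$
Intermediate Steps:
$J{\left(C \right)} = - 5 C^{2}$ ($J{\left(C \right)} = - 5 C C = - 5 C^{2}$)
$v{\left(Q \right)} = -320$
$\frac{1}{v{\left(J{\left(26 \right)} \right)} + 618075} = \frac{1}{-320 + 618075} = \frac{1}{617755}$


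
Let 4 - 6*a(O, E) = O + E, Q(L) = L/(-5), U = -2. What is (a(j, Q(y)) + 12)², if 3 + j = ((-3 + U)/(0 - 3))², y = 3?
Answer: 11950849/72900 ≈ 163.93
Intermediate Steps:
Q(L) = -L/5 (Q(L) = L*(-⅕) = -L/5)
j = -2/9 (j = -3 + ((-3 - 2)/(0 - 3))² = -3 + (-5/(-3))² = -3 + (-5*(-⅓))² = -3 + (5/3)² = -3 + 25/9 = -2/9 ≈ -0.22222)
a(O, E) = ⅔ - E/6 - O/6 (a(O, E) = ⅔ - (O + E)/6 = ⅔ - (E + O)/6 = ⅔ + (-E/6 - O/6) = ⅔ - E/6 - O/6)
(a(j, Q(y)) + 12)² = ((⅔ - (-1)*3/30 - ⅙*(-2/9)) + 12)² = ((⅔ - ⅙*(-⅗) + 1/27) + 12)² = ((⅔ + ⅒ + 1/27) + 12)² = (217/270 + 12)² = (3457/270)² = 11950849/72900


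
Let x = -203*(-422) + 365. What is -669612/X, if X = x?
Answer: -223204/28677 ≈ -7.7834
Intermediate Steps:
x = 86031 (x = 85666 + 365 = 86031)
X = 86031
-669612/X = -669612/86031 = -669612*1/86031 = -223204/28677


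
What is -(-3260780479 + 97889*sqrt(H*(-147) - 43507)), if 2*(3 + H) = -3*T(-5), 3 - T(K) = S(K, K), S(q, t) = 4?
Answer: 3260780479 - 97889*I*sqrt(173146)/2 ≈ 3.2608e+9 - 2.0366e+7*I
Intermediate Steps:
T(K) = -1 (T(K) = 3 - 1*4 = 3 - 4 = -1)
H = -3/2 (H = -3 + (-3*(-1))/2 = -3 + (1/2)*3 = -3 + 3/2 = -3/2 ≈ -1.5000)
-(-3260780479 + 97889*sqrt(H*(-147) - 43507)) = -(-3260780479 + 97889*sqrt(-3/2*(-147) - 43507)) = -(-3260780479 + 97889*sqrt(441/2 - 43507)) = -(-3260780479 + 97889*I*sqrt(173146)/2) = -97889*(-33311 + I*sqrt(173146)/2) = 3260780479 - 97889*I*sqrt(173146)/2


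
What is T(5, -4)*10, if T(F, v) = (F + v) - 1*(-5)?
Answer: 60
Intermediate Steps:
T(F, v) = 5 + F + v (T(F, v) = (F + v) + 5 = 5 + F + v)
T(5, -4)*10 = (5 + 5 - 4)*10 = 6*10 = 60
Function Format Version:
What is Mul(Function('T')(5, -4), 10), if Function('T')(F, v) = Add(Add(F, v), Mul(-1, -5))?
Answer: 60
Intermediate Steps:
Function('T')(F, v) = Add(5, F, v) (Function('T')(F, v) = Add(Add(F, v), 5) = Add(5, F, v))
Mul(Function('T')(5, -4), 10) = Mul(Add(5, 5, -4), 10) = Mul(6, 10) = 60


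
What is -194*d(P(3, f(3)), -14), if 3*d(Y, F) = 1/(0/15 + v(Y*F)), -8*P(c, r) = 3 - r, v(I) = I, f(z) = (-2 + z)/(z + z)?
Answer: -1552/119 ≈ -13.042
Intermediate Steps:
f(z) = (-2 + z)/(2*z) (f(z) = (-2 + z)/((2*z)) = (-2 + z)*(1/(2*z)) = (-2 + z)/(2*z))
P(c, r) = -3/8 + r/8 (P(c, r) = -(3 - r)/8 = -3/8 + r/8)
d(Y, F) = 1/(3*F*Y) (d(Y, F) = 1/(3*(0/15 + Y*F)) = 1/(3*(0*(1/15) + F*Y)) = 1/(3*(0 + F*Y)) = 1/(3*((F*Y))) = (1/(F*Y))/3 = 1/(3*F*Y))
-194*d(P(3, f(3)), -14) = -194/(3*(-14)*(-3/8 + ((½)*(-2 + 3)/3)/8)) = -194*(-1)/(3*14*(-3/8 + ((½)*(⅓)*1)/8)) = -194*(-1)/(3*14*(-3/8 + (⅛)*(⅙))) = -194*(-1)/(3*14*(-3/8 + 1/48)) = -194*(-1)/(3*14*(-17/48)) = -194*(-1)*(-48)/(3*14*17) = -194*8/119 = -1552/119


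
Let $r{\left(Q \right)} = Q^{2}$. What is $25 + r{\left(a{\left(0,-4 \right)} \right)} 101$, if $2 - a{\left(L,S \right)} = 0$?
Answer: $429$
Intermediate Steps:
$a{\left(L,S \right)} = 2$ ($a{\left(L,S \right)} = 2 - 0 = 2 + 0 = 2$)
$25 + r{\left(a{\left(0,-4 \right)} \right)} 101 = 25 + 2^{2} \cdot 101 = 25 + 4 \cdot 101 = 25 + 404 = 429$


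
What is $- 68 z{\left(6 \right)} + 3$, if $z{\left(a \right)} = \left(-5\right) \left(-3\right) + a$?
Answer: $-1425$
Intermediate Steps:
$z{\left(a \right)} = 15 + a$
$- 68 z{\left(6 \right)} + 3 = - 68 \left(15 + 6\right) + 3 = \left(-68\right) 21 + 3 = -1428 + 3 = -1425$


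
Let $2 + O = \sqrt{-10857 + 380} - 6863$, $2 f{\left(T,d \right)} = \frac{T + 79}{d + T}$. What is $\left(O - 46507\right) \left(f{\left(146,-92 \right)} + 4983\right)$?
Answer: $- \frac{798191603}{3} + \frac{59821 i \sqrt{10477}}{12} \approx -2.6606 \cdot 10^{8} + 5.1026 \cdot 10^{5} i$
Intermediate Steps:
$f{\left(T,d \right)} = \frac{79 + T}{2 \left(T + d\right)}$ ($f{\left(T,d \right)} = \frac{\left(T + 79\right) \frac{1}{d + T}}{2} = \frac{\left(79 + T\right) \frac{1}{T + d}}{2} = \frac{\frac{1}{T + d} \left(79 + T\right)}{2} = \frac{79 + T}{2 \left(T + d\right)}$)
$O = -6865 + i \sqrt{10477}$ ($O = -2 + \left(\sqrt{-10857 + 380} - 6863\right) = -2 - \left(6863 - \sqrt{-10477}\right) = -2 - \left(6863 - i \sqrt{10477}\right) = -6865 + i \sqrt{10477} \approx -6865.0 + 102.36 i$)
$\left(O - 46507\right) \left(f{\left(146,-92 \right)} + 4983\right) = \left(\left(-6865 + i \sqrt{10477}\right) - 46507\right) \left(\frac{79 + 146}{2 \left(146 - 92\right)} + 4983\right) = \left(-53372 + i \sqrt{10477}\right) \left(\frac{1}{2} \cdot \frac{1}{54} \cdot 225 + 4983\right) = \left(-53372 + i \sqrt{10477}\right) \left(\frac{25}{12} + 4983\right) = \left(-53372 + i \sqrt{10477}\right) \frac{59821}{12} = - \frac{798191603}{3} + \frac{59821 i \sqrt{10477}}{12}$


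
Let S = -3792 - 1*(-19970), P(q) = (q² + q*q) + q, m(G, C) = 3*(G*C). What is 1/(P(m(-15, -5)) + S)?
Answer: 1/117653 ≈ 8.4996e-6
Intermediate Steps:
m(G, C) = 3*C*G (m(G, C) = 3*(C*G) = 3*C*G)
P(q) = q + 2*q² (P(q) = (q² + q²) + q = 2*q² + q = q + 2*q²)
S = 16178 (S = -3792 + 19970 = 16178)
1/(P(m(-15, -5)) + S) = 1/((3*(-5)*(-15))*(1 + 2*(3*(-5)*(-15))) + 16178) = 1/(225*(1 + 2*225) + 16178) = 1/(225*(1 + 450) + 16178) = 1/(225*451 + 16178) = 1/(101475 + 16178) = 1/117653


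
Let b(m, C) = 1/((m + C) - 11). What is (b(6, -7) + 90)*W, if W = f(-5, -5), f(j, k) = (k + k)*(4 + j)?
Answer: 5395/6 ≈ 899.17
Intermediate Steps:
f(j, k) = 2*k*(4 + j) (f(j, k) = (2*k)*(4 + j) = 2*k*(4 + j))
b(m, C) = 1/(-11 + C + m) (b(m, C) = 1/((C + m) - 11) = 1/(-11 + C + m))
W = 10 (W = 2*(-5)*(4 - 5) = 2*(-5)*(-1) = 10)
(b(6, -7) + 90)*W = (1/(-11 - 7 + 6) + 90)*10 = (1/(-12) + 90)*10 = (-1/12 + 90)*10 = (1079/12)*10 = 5395/6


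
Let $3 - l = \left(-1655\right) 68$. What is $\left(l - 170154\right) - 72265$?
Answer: $-129876$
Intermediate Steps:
$l = 112543$ ($l = 3 - \left(-1655\right) 68 = 3 - -112540 = 3 + 112540 = 112543$)
$\left(l - 170154\right) - 72265 = \left(112543 - 170154\right) - 72265 = -57611 - 72265 = -129876$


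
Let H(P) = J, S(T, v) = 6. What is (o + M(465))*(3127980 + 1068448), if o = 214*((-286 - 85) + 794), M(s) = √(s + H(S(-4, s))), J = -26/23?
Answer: 379869055416 + 4196428*√245387/23 ≈ 3.7996e+11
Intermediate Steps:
J = -26/23 (J = -26*1/23 = -26/23 ≈ -1.1304)
H(P) = -26/23
M(s) = √(-26/23 + s) (M(s) = √(s - 26/23) = √(-26/23 + s))
o = 90522 (o = 214*(-371 + 794) = 214*423 = 90522)
(o + M(465))*(3127980 + 1068448) = (90522 + √(-598 + 529*465)/23)*(3127980 + 1068448) = (90522 + √(-598 + 245985)/23)*4196428 = (90522 + √245387/23)*4196428 = 379869055416 + 4196428*√245387/23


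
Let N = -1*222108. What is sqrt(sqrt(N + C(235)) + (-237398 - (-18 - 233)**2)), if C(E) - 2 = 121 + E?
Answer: sqrt(-300399 + 5*I*sqrt(8870)) ≈ 0.43 + 548.09*I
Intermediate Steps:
C(E) = 123 + E (C(E) = 2 + (121 + E) = 123 + E)
N = -222108
sqrt(sqrt(N + C(235)) + (-237398 - (-18 - 233)**2)) = sqrt(sqrt(-222108 + (123 + 235)) + (-237398 - (-18 - 233)**2)) = sqrt(sqrt(-222108 + 358) + (-237398 - 1*(-251)**2)) = sqrt(sqrt(-221750) + (-237398 - 1*63001)) = sqrt(5*I*sqrt(8870) + (-237398 - 63001)) = sqrt(5*I*sqrt(8870) - 300399) = sqrt(-300399 + 5*I*sqrt(8870))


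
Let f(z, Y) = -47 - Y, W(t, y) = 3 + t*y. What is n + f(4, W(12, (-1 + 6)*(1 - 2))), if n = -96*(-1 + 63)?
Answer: -5942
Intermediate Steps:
n = -5952 (n = -96*62 = -5952)
n + f(4, W(12, (-1 + 6)*(1 - 2))) = -5952 + (-47 - (3 + 12*((-1 + 6)*(1 - 2)))) = -5952 + (-47 - (3 + 12*(5*(-1)))) = -5952 + (-47 - (3 + 12*(-5))) = -5952 + (-47 - (3 - 60)) = -5952 + (-47 - 1*(-57)) = -5952 + (-47 + 57) = -5952 + 10 = -5942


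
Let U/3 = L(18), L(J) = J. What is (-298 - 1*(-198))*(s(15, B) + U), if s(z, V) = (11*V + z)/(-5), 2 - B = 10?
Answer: -6860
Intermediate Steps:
B = -8 (B = 2 - 1*10 = 2 - 10 = -8)
U = 54 (U = 3*18 = 54)
s(z, V) = -11*V/5 - z/5 (s(z, V) = (z + 11*V)*(-⅕) = -11*V/5 - z/5)
(-298 - 1*(-198))*(s(15, B) + U) = (-298 - 1*(-198))*((-11/5*(-8) - ⅕*15) + 54) = (-298 + 198)*((88/5 - 3) + 54) = -100*(73/5 + 54) = -100*343/5 = -6860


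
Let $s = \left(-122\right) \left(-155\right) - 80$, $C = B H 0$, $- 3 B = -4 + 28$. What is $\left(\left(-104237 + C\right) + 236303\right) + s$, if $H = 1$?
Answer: $150896$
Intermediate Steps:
$B = -8$ ($B = - \frac{-4 + 28}{3} = \left(- \frac{1}{3}\right) 24 = -8$)
$C = 0$ ($C = \left(-8\right) 1 \cdot 0 = \left(-8\right) 0 = 0$)
$s = 18830$ ($s = 18910 - 80 = 18830$)
$\left(\left(-104237 + C\right) + 236303\right) + s = \left(\left(-104237 + 0\right) + 236303\right) + 18830 = \left(-104237 + 236303\right) + 18830 = 132066 + 18830 = 150896$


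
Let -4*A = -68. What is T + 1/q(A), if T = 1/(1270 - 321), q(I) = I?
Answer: 966/16133 ≈ 0.059877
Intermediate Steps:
A = 17 (A = -¼*(-68) = 17)
T = 1/949 ≈ 0.0010537
T + 1/q(A) = 1/949 + 1/17 = 966/16133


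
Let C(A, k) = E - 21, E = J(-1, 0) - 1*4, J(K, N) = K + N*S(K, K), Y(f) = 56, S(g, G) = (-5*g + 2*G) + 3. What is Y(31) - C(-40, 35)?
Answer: 82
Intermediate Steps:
S(g, G) = 3 - 5*g + 2*G
J(K, N) = K + N*(3 - 3*K) (J(K, N) = K + N*(3 - 5*K + 2*K) = K + N*(3 - 3*K))
E = -5 (E = (-1 + 3*0*(1 - 1*(-1))) - 1*4 = (-1 + 3*0*(1 + 1)) - 4 = (-1 + 3*0*2) - 4 = (-1 + 0) - 4 = -1 - 4 = -5)
C(A, k) = -26 (C(A, k) = -5 - 21 = -26)
Y(31) - C(-40, 35) = 56 - 1*(-26) = 56 + 26 = 82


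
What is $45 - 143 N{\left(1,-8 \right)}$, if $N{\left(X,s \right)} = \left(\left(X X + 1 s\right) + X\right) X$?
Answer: $903$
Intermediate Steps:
$N{\left(X,s \right)} = X \left(X + s + X^{2}\right)$ ($N{\left(X,s \right)} = \left(\left(X^{2} + s\right) + X\right) X = \left(\left(s + X^{2}\right) + X\right) X = \left(X + s + X^{2}\right) X = X \left(X + s + X^{2}\right)$)
$45 - 143 N{\left(1,-8 \right)} = 45 - 143 \cdot 1 \left(1 - 8 + 1^{2}\right) = 45 - 143 \cdot 1 \left(1 - 8 + 1\right) = 45 - 143 \cdot 1 \left(-6\right) = 45 - -858 = 45 + 858 = 903$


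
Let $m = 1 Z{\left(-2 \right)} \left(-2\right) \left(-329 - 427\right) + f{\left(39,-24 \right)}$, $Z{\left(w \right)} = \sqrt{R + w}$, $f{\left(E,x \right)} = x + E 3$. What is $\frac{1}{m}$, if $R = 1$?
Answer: $\frac{31}{764931} - \frac{168 i}{254977} \approx 4.0527 \cdot 10^{-5} - 0.00065888 i$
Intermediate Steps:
$f{\left(E,x \right)} = x + 3 E$
$Z{\left(w \right)} = \sqrt{1 + w}$
$m = 93 + 1512 i$ ($m = 1 \sqrt{1 - 2} \left(-2\right) \left(-329 - 427\right) + \left(-24 + 3 \cdot 39\right) = 1 \sqrt{-1} \left(-2\right) \left(-756\right) + \left(-24 + 117\right) = 1 i \left(-2\right) \left(-756\right) + 93 = i \left(-2\right) \left(-756\right) + 93 = - 2 i \left(-756\right) + 93 = 1512 i + 93 = 93 + 1512 i \approx 93.0 + 1512.0 i$)
$\frac{1}{m} = \frac{1}{93 + 1512 i} = \frac{93 - 1512 i}{2294793}$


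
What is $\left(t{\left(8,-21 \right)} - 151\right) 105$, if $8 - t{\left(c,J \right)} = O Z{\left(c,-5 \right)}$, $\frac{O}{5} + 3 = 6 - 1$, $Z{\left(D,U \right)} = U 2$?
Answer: $-4515$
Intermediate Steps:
$Z{\left(D,U \right)} = 2 U$
$O = 10$ ($O = -15 + 5 \left(6 - 1\right) = -15 + 5 \cdot 5 = -15 + 25 = 10$)
$t{\left(c,J \right)} = 108$ ($t{\left(c,J \right)} = 8 - 10 \cdot 2 \left(-5\right) = 8 - 10 \left(-10\right) = 8 - -100 = 8 + 100 = 108$)
$\left(t{\left(8,-21 \right)} - 151\right) 105 = \left(108 - 151\right) 105 = \left(-43\right) 105 = -4515$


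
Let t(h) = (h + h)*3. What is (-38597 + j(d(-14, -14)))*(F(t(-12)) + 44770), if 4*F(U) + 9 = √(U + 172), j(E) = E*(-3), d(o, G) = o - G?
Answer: -6911989357/4 ≈ -1.7280e+9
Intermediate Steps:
t(h) = 6*h (t(h) = (2*h)*3 = 6*h)
j(E) = -3*E
F(U) = -9/4 + √(172 + U)/4 (F(U) = -9/4 + √(U + 172)/4 = -9/4 + √(172 + U)/4)
(-38597 + j(d(-14, -14)))*(F(t(-12)) + 44770) = (-38597 - 3*(-14 - 1*(-14)))*((-9/4 + √(172 + 6*(-12))/4) + 44770) = (-38597 - 3*(-14 + 14))*((-9/4 + √(172 - 72)/4) + 44770) = (-38597 - 3*0)*((-9/4 + √100/4) + 44770) = (-38597 + 0)*((-9/4 + (¼)*10) + 44770) = -38597*((-9/4 + 5/2) + 44770) = -38597*(¼ + 44770) = -38597*179081/4 = -6911989357/4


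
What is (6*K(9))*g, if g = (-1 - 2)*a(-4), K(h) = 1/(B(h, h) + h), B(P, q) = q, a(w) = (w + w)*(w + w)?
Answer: -64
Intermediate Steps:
a(w) = 4*w² (a(w) = (2*w)*(2*w) = 4*w²)
K(h) = 1/(2*h) (K(h) = 1/(h + h) = 1/(2*h))
g = -192 (g = (-1 - 2)*(4*(-4)²) = -12*16 = -3*64 = -192)
(6*K(9))*g = (6*((½)/9))*(-192) = (6*((½)*(⅑)))*(-192) = (6*(1/18))*(-192) = (⅓)*(-192) = -64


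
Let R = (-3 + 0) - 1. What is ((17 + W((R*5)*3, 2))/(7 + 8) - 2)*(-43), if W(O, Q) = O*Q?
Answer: 5719/15 ≈ 381.27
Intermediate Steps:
R = -4 (R = -3 - 1 = -4)
((17 + W((R*5)*3, 2))/(7 + 8) - 2)*(-43) = ((17 + (-4*5*3)*2)/(7 + 8) - 2)*(-43) = ((17 - 20*3*2)/15 - 2)*(-43) = ((17 - 60*2)*(1/15) - 2)*(-43) = ((17 - 120)*(1/15) - 2)*(-43) = (-103*1/15 - 2)*(-43) = (-103/15 - 2)*(-43) = -133/15*(-43) = 5719/15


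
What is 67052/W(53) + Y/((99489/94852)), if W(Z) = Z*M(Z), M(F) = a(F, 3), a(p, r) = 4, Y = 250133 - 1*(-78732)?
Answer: 1654923392047/5272917 ≈ 3.1385e+5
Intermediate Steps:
Y = 328865 (Y = 250133 + 78732 = 328865)
M(F) = 4
W(Z) = 4*Z (W(Z) = Z*4 = 4*Z)
67052/W(53) + Y/((99489/94852)) = 67052/((4*53)) + 328865/((99489/94852)) = 67052/212 + 328865/((99489*(1/94852))) = 67052*(1/212) + 328865/(99489/94852) = 16763/53 + 328865*(94852/99489) = 16763/53 + 31193502980/99489 = 1654923392047/5272917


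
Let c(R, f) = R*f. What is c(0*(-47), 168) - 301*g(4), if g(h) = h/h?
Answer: -301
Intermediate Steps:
g(h) = 1
c(0*(-47), 168) - 301*g(4) = (0*(-47))*168 - 301*1 = 0*168 - 301 = 0 - 301 = -301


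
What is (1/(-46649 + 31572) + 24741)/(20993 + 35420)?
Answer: 373020056/850538801 ≈ 0.43857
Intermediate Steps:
(1/(-46649 + 31572) + 24741)/(20993 + 35420) = (1/(-15077) + 24741)/56413 = (-1/15077 + 24741)*(1/56413) = (373020056/15077)*(1/56413) = 373020056/850538801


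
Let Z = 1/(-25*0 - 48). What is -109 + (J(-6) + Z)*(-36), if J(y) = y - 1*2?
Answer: 719/4 ≈ 179.75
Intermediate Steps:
J(y) = -2 + y (J(y) = y - 2 = -2 + y)
Z = -1/48 (Z = 1/(-5*0 - 48) = 1/(0 - 48) = 1/(-48) = -1/48 ≈ -0.020833)
-109 + (J(-6) + Z)*(-36) = -109 + ((-2 - 6) - 1/48)*(-36) = -109 + (-8 - 1/48)*(-36) = -109 - 385/48*(-36) = -109 + 1155/4 = 719/4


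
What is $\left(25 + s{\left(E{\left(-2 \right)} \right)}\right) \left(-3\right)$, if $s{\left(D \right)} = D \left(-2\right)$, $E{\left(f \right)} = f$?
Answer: $-87$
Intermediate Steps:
$s{\left(D \right)} = - 2 D$
$\left(25 + s{\left(E{\left(-2 \right)} \right)}\right) \left(-3\right) = \left(25 - -4\right) \left(-3\right) = \left(25 + 4\right) \left(-3\right) = 29 \left(-3\right) = -87$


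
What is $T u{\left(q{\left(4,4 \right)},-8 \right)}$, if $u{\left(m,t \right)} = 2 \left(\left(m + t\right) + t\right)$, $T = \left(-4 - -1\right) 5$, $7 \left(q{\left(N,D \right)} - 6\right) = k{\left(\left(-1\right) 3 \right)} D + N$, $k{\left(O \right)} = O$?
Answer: $\frac{2340}{7} \approx 334.29$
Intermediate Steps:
$q{\left(N,D \right)} = 6 - \frac{3 D}{7} + \frac{N}{7}$ ($q{\left(N,D \right)} = 6 + \frac{\left(-1\right) 3 D + N}{7} = 6 + \frac{- 3 D + N}{7} = 6 + \frac{N - 3 D}{7} = 6 - \left(- \frac{N}{7} + \frac{3 D}{7}\right) = 6 - \frac{3 D}{7} + \frac{N}{7}$)
$T = -15$ ($T = \left(-4 + 1\right) 5 = \left(-3\right) 5 = -15$)
$u{\left(m,t \right)} = 2 m + 4 t$ ($u{\left(m,t \right)} = 2 \left(m + 2 t\right) = 2 m + 4 t$)
$T u{\left(q{\left(4,4 \right)},-8 \right)} = - 15 \left(2 \left(6 - \frac{12}{7} + \frac{1}{7} \cdot 4\right) + 4 \left(-8\right)\right) = - 15 \left(2 \left(6 - \frac{12}{7} + \frac{4}{7}\right) - 32\right) = - 15 \left(2 \cdot \frac{34}{7} - 32\right) = - 15 \left(\frac{68}{7} - 32\right) = \left(-15\right) \left(- \frac{156}{7}\right) = \frac{2340}{7}$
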